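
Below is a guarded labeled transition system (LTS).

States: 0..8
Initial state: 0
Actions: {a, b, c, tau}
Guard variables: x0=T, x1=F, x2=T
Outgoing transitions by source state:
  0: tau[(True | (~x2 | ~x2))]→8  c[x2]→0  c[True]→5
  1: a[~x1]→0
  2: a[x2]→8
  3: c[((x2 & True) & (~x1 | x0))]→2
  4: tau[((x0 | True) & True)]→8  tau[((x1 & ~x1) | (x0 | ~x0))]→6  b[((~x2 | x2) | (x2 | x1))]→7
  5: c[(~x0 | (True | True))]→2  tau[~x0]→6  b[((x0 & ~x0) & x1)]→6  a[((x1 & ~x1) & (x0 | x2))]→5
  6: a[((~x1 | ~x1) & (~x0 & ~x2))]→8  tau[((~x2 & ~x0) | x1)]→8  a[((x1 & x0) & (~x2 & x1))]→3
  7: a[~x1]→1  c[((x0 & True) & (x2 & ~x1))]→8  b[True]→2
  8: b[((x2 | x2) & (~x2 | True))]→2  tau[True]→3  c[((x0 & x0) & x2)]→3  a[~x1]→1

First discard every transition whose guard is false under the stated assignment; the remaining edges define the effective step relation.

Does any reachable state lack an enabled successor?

Reach set: {0,1,2,3,5,8}
  0: c→0  c→5  tau→8  [3 exit(s)]
  1: a→0  [1 exit(s)]
  2: a→8  [1 exit(s)]
  3: c→2  [1 exit(s)]
  5: c→2  [1 exit(s)]
  8: a→1  b→2  c→3  tau→3  [4 exit(s)]

Answer: DEADLOCK-FREE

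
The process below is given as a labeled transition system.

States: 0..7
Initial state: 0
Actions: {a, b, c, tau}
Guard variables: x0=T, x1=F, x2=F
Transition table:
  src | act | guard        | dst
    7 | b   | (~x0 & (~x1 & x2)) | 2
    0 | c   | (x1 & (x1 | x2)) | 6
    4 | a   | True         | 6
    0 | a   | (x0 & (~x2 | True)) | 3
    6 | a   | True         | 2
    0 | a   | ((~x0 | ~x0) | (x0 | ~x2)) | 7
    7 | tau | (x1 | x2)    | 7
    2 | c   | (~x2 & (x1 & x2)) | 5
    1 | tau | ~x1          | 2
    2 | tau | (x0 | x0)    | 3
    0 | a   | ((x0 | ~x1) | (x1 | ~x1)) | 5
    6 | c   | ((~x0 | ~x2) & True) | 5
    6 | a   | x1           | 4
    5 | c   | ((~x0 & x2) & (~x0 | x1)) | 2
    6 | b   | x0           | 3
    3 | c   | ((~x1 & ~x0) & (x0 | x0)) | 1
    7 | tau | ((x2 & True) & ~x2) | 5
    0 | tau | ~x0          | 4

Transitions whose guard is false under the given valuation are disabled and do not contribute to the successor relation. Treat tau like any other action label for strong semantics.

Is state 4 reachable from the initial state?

Answer: UNREACHABLE

Working:
After dropping false guards: 9 live edges.
depth 0: {0}
depth 1: {3,5,7}  total {0,3,5,7}
Reach set: {0,3,5,7}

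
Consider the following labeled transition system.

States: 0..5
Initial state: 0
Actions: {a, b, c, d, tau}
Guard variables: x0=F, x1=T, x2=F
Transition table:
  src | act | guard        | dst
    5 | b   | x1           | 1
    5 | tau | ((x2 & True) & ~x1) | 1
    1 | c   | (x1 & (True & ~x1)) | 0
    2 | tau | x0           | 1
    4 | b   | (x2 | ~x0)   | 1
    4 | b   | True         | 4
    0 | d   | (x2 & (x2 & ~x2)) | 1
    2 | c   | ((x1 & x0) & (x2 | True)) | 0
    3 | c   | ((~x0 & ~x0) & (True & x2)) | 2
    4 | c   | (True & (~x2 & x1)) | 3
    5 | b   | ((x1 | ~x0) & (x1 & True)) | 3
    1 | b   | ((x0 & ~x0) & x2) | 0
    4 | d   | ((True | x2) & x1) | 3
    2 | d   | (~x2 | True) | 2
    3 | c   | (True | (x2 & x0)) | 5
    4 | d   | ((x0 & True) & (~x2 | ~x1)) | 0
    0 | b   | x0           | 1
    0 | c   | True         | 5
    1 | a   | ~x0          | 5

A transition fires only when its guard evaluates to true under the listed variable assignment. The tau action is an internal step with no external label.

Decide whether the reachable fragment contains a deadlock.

Answer: DEADLOCK-FREE

Trace:
Reachable = {0,1,3,5}
  0: c→5  [1 out]
  1: a→5  [1 out]
  3: c→5  [1 out]
  5: b→1  b→3  [2 out]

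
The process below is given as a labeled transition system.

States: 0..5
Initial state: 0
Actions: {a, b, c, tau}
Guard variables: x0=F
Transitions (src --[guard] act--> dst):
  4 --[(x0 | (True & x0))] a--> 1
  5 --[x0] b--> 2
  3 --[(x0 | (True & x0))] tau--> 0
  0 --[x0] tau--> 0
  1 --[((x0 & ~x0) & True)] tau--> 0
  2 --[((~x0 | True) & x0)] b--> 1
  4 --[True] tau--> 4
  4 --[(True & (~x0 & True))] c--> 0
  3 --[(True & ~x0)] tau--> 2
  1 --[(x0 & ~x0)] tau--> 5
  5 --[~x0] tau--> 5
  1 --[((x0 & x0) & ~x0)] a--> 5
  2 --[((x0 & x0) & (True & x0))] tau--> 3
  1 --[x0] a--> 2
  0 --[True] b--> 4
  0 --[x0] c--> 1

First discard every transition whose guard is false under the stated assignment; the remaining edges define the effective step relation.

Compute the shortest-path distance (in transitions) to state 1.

Layered search for 1:
  Layer 0: {0}
  Layer 1: {4}
1 never appears.

Answer: UNREACHABLE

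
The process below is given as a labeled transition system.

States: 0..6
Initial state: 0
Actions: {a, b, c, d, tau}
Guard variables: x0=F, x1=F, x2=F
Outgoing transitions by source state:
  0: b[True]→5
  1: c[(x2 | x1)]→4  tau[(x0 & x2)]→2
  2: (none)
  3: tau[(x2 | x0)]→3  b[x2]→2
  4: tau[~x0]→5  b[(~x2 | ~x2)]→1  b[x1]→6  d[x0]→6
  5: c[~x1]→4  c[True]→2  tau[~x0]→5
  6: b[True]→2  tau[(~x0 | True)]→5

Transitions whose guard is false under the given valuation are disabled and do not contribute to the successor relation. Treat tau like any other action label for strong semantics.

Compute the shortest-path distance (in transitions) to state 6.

Breadth-first toward 6:
  depth 0: {0}
  depth 1: {5}
  depth 2: {2,4}
  depth 3: {1}
6 never appears.

Answer: UNREACHABLE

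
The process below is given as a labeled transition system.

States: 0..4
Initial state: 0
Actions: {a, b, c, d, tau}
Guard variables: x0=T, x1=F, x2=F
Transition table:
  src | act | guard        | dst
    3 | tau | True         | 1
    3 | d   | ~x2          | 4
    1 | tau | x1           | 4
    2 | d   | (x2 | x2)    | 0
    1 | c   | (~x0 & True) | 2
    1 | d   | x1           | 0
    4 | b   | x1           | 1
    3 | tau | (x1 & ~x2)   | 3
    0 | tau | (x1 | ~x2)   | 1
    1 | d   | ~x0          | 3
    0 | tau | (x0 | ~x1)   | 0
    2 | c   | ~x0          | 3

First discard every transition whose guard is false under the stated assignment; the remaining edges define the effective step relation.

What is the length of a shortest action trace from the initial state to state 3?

Breadth-first toward 3:
  depth 0: {0}
  depth 1: {1}
3 never appears.

Answer: UNREACHABLE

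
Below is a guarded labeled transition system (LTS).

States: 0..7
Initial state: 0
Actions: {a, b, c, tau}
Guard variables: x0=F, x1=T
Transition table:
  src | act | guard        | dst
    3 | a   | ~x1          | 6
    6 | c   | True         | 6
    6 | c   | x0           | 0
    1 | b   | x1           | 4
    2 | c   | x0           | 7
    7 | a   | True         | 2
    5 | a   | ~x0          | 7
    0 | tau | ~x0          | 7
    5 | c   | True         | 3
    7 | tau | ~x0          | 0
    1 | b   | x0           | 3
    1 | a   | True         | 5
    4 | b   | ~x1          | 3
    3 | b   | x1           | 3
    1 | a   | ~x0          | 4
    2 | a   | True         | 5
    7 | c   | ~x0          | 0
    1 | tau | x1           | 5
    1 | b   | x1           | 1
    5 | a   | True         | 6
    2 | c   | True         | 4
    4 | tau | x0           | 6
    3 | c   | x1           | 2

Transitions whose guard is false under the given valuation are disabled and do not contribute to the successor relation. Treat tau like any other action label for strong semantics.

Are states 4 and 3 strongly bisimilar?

Answer: NOT BISIMILAR

Trace:
Refine partition for ~:
  P[0] = {{0,1,2,3,4,5,6,7}}
  P[1] = {{0},{1},{2,5},{3},{4},{6},{7}}
  P[2] = {{0},{1},{2},{3},{4},{5},{6},{7}}
8 equivalence class(es) (converged in 3)
[4]={4}  [3]={3}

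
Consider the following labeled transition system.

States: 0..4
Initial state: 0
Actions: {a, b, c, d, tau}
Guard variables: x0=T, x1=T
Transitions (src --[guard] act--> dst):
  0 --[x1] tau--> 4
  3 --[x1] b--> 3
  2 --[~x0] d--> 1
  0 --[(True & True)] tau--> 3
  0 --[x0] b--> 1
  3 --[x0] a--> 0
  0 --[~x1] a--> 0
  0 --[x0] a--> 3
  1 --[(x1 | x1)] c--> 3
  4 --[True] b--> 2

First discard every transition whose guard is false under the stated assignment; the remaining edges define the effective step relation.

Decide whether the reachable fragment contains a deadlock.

Reachable = {0,1,2,3,4}
  0: a→3  b→1  tau→3  tau→4  [4 out]
  1: c→3  [1 out]
  2: ∅  [deadlock]
  3: a→0  b→3  [2 out]
  4: b→2  [1 out]
witness 2: tau·b

Answer: DEADLOCK at state 2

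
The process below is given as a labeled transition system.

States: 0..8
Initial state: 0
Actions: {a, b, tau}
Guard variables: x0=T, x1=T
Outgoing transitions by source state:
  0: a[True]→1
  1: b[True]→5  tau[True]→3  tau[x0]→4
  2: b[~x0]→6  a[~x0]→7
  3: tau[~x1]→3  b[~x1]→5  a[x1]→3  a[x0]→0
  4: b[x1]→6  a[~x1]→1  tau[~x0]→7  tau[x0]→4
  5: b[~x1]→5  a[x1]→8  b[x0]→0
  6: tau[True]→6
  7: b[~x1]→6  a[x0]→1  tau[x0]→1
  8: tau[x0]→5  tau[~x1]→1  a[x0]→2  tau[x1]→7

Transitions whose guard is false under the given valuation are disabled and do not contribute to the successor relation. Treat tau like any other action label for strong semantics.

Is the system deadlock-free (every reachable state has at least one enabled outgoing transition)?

Reachable = {0,1,2,3,4,5,6,7,8}
  0: a→1  [1 exit(s)]
  1: b→5  tau→3  tau→4  [3 exit(s)]
  2: ∅  [STUCK]
  3: a→0  a→3  [2 exit(s)]
  4: b→6  tau→4  [2 exit(s)]
  5: a→8  b→0  [2 exit(s)]
  6: tau→6  [1 exit(s)]
  7: a→1  tau→1  [2 exit(s)]
  8: a→2  tau→5  tau→7  [3 exit(s)]
Path to 2: a·b·a·a

Answer: DEADLOCK at state 2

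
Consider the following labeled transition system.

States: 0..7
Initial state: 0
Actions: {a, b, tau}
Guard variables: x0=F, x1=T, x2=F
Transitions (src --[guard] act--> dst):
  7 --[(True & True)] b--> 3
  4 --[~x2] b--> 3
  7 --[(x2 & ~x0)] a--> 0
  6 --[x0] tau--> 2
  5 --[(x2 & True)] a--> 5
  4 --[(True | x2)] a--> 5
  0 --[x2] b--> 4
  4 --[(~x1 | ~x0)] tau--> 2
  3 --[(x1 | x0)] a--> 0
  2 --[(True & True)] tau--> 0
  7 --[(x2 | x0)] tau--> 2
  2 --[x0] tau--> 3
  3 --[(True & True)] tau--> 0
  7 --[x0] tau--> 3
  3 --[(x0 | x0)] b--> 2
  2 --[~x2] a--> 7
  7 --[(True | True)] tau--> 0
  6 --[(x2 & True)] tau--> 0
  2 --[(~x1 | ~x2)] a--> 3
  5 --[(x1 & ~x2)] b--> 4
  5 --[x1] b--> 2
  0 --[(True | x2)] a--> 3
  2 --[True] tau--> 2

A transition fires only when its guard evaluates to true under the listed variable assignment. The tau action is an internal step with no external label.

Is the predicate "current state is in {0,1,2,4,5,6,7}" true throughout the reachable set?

Inv-set: {0,1,2,4,5,6,7}
R = {0,3}
  0: safe
  3: VIOLATES
reach 3 via a — violates

Answer: INVARIANT VIOLATED at state 3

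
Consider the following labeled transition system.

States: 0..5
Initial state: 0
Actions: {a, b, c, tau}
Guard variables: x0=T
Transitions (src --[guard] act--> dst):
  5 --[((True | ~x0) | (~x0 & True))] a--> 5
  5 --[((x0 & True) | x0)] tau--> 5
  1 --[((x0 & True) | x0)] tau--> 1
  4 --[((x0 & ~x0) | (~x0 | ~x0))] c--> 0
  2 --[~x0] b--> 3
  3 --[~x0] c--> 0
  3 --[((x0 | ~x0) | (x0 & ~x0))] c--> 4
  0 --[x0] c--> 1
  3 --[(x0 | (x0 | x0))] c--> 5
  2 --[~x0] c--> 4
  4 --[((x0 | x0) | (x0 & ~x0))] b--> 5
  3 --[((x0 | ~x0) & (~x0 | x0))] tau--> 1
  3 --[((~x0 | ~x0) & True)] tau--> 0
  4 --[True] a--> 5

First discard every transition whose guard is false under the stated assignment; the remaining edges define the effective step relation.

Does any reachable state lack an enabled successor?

Reachable = {0,1}
  0: c→1  [1 out]
  1: tau→1  [1 out]

Answer: DEADLOCK-FREE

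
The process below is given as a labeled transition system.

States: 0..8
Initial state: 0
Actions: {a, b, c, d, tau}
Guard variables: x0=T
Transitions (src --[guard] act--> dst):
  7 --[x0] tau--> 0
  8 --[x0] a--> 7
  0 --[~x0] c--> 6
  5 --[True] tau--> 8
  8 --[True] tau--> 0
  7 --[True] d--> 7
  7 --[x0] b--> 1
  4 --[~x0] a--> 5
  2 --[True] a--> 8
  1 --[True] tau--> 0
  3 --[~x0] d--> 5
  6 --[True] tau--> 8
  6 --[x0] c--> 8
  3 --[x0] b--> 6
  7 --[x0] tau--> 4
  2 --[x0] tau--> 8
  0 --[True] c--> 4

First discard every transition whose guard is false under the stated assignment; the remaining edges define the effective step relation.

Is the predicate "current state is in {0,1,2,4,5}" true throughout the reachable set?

Answer: INVARIANT HOLDS

Working:
Inv-set: {0,1,2,4,5}
R = {0,4}
  0: ok
  4: ok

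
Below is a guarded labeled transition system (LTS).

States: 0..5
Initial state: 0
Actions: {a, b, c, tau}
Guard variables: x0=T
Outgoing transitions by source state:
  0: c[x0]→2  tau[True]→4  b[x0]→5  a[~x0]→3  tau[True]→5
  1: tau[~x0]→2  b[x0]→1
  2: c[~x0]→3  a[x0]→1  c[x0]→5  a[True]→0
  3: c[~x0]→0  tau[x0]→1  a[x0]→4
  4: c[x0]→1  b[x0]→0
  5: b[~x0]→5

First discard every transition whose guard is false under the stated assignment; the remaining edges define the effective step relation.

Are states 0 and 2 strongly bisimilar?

Answer: NOT BISIMILAR

Analysis:
Bisimulation quotient by refinement:
  round 0: {{0,1,2,3,4,5}}
  round 1: {{0},{1},{2},{3},{4},{5}}
stable after 2 split(s): 6 block(s)
[0]={0}  [2]={2}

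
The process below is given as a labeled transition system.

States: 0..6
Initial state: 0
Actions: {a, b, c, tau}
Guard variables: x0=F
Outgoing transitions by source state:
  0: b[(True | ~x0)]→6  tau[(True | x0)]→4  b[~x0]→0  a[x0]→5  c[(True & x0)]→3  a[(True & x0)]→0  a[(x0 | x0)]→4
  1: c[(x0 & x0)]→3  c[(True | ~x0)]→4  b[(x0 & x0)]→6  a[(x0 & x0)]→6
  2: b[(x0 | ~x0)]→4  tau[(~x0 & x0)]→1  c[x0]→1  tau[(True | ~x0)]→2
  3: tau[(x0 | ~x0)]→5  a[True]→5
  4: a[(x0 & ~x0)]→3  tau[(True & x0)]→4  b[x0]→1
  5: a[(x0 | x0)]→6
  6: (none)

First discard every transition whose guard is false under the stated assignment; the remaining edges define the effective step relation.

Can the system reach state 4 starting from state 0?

Answer: REACHABLE

Trace:
After dropping false guards: 8 live edges.
depth 0: {0}
depth 1: {4,6}  total {0,4,6}
Reach set: {0,4,6}
trace reaching 4: tau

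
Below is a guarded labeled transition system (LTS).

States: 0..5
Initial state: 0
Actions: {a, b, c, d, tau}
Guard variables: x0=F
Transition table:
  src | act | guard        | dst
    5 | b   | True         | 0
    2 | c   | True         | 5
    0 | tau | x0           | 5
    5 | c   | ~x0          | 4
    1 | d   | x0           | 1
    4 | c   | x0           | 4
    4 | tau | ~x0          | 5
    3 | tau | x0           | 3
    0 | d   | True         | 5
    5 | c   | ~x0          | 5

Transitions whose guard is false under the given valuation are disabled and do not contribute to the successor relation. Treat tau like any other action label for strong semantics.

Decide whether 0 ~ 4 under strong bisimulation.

Compute ~ classes (split until stable):
  π0 = {{0,1,2,3,4,5}}
  π1 = {{0},{1,3},{2},{4},{5}}
stable after 2 split(s): 5 block(s)
class of 0: {0}; class of 4: {4}

Answer: NOT BISIMILAR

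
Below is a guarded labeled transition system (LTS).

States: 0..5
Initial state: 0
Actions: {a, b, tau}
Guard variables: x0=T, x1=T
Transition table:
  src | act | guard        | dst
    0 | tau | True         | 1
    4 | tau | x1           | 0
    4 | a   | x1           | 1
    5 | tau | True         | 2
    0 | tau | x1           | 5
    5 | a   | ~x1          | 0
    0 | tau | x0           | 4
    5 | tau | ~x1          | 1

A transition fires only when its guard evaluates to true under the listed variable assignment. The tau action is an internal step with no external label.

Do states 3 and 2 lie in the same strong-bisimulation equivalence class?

Answer: BISIMILAR

Working:
Bisimulation quotient by refinement:
  P[0] = {{0,1,2,3,4,5}}
  P[1] = {{0,5},{1,2,3},{4}}
  P[2] = {{0},{1,2,3},{4},{5}}
Fixed point at round 3; 4 class(es).
[3]={1,2,3}  [2]={1,2,3}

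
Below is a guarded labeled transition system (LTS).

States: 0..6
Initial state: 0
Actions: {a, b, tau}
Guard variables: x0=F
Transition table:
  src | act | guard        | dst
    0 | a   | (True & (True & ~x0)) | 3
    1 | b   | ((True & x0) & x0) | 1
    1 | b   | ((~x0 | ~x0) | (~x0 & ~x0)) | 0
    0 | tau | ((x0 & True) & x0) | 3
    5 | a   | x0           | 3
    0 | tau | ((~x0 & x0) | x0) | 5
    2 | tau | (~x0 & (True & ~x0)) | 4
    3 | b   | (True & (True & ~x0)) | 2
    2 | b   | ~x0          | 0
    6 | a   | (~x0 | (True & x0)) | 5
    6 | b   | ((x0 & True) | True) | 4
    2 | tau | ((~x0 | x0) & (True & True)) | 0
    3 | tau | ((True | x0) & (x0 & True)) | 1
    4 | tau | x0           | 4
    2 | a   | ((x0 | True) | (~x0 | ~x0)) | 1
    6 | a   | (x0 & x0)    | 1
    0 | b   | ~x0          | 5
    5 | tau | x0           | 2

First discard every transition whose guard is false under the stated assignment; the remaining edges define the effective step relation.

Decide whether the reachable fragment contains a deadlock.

Reachable = {0,1,2,3,4,5}
  0: a→3  b→5  [2 out]
  1: b→0  [1 out]
  2: a→1  b→0  tau→0  tau→4  [4 out]
  3: b→2  [1 out]
  4: ∅  [STUCK]
  5: ∅  [STUCK]
witness 4: a·b·tau

Answer: DEADLOCK at state 4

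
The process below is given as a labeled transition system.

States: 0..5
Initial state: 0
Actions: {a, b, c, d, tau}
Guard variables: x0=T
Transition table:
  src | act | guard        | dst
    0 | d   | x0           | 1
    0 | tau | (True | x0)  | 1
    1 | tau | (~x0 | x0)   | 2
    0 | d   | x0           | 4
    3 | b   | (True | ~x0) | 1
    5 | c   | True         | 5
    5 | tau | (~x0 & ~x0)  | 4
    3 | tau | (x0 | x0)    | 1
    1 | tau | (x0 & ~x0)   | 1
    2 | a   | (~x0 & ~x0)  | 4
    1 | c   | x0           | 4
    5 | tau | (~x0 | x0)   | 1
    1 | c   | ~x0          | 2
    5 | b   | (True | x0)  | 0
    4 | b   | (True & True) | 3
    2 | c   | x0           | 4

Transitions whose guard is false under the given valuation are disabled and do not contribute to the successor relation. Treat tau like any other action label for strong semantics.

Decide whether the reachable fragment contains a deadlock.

Reachable = {0,1,2,3,4}
  0: d→1  d→4  tau→1  [3 out]
  1: c→4  tau→2  [2 out]
  2: c→4  [1 out]
  3: b→1  tau→1  [2 out]
  4: b→3  [1 out]

Answer: DEADLOCK-FREE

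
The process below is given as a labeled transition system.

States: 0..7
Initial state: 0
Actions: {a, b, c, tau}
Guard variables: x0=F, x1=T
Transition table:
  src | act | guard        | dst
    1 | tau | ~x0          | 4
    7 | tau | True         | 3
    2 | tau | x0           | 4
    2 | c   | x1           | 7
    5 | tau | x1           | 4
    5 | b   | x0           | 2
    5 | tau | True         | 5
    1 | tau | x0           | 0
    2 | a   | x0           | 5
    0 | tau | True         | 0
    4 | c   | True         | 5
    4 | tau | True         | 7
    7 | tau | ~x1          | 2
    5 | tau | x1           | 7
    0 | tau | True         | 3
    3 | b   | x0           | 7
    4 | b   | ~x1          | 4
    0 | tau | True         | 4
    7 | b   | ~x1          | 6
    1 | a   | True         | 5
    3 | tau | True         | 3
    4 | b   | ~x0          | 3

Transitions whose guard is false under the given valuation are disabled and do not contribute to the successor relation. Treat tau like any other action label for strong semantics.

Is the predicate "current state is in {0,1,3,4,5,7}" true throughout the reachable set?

Answer: INVARIANT HOLDS

Analysis:
Allowed set {0,1,3,4,5,7}
Reach set: {0,3,4,5,7}
  0: ok
  3: ok
  4: ok
  5: ok
  7: ok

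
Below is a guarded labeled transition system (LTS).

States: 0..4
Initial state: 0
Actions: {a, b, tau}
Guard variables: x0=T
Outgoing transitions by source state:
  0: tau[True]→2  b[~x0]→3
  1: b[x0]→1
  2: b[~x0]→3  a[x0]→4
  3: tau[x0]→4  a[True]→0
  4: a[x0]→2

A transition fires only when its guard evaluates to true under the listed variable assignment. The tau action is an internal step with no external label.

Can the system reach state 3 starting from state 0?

Answer: UNREACHABLE

Analysis:
After dropping false guards: 6 live edges.
depth 0: {0}
depth 1: {2}  now seen {0,2}
depth 2: {4}  now seen {0,2,4}
R = {0,2,4}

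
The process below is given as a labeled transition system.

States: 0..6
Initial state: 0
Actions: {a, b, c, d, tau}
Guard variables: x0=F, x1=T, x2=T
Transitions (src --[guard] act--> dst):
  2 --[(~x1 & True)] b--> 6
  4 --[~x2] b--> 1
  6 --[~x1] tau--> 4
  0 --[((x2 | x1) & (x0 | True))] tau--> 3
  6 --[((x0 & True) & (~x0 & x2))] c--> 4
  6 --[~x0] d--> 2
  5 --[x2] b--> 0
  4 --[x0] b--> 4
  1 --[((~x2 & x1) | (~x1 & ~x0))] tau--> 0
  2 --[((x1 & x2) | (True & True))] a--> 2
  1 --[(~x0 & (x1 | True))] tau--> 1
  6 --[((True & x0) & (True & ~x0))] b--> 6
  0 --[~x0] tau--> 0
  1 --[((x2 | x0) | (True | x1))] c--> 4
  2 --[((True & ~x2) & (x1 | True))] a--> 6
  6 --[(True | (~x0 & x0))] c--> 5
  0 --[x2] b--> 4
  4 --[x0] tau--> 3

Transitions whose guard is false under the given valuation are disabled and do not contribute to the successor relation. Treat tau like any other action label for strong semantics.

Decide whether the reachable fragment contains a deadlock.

Answer: DEADLOCK at state 3

Analysis:
Reachable = {0,3,4}
  0: b→4  tau→0  tau→3  [deg 3]
  3: ∅  [no exit]
  4: ∅  [no exit]
trace reaching 3: tau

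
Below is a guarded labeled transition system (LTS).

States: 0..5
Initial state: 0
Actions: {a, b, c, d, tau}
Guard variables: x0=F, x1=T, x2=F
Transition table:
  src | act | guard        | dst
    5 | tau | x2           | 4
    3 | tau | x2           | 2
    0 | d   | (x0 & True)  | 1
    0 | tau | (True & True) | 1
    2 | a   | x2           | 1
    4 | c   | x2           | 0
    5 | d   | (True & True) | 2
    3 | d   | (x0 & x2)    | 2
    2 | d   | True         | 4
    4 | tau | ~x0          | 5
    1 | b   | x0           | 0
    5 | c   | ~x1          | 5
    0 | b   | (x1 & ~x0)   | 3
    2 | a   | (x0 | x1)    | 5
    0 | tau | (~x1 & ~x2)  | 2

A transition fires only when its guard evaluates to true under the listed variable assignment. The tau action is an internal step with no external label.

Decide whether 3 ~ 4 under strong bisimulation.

Bisimulation quotient by refinement:
  round 0: {{0,1,2,3,4,5}}
  round 1: {{0},{1,3},{2},{4},{5}}
Fixed point at round 2; 5 class(es).
class of 3: {1,3}; class of 4: {4}

Answer: NOT BISIMILAR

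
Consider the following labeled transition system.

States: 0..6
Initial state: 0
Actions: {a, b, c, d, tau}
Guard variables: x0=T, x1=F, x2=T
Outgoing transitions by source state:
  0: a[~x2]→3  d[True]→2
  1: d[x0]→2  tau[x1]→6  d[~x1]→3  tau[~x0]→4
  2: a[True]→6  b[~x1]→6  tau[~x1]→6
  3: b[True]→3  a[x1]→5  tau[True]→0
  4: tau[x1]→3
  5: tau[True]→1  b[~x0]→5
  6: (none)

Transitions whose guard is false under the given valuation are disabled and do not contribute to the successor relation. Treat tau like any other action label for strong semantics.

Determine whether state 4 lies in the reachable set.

9 transition(s) survive guard evaluation.
L0 = {0}
L1 = {2}  cumulative {0,2}
L2 = {6}  cumulative {0,2,6}
R = {0,2,6}

Answer: UNREACHABLE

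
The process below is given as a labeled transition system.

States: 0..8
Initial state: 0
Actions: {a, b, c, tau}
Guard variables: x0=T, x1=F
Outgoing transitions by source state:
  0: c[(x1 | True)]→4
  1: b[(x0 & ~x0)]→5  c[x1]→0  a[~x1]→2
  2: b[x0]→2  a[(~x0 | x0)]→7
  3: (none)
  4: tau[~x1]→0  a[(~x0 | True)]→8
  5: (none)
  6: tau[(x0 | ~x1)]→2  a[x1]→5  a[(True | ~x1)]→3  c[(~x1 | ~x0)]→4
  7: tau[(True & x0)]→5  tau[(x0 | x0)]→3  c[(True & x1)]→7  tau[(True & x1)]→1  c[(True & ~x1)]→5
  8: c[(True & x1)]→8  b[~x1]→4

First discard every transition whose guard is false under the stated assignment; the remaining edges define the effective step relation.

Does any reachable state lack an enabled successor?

Reach set: {0,4,8}
  0: c→4  [1 out]
  4: a→8  tau→0  [2 out]
  8: b→4  [1 out]

Answer: DEADLOCK-FREE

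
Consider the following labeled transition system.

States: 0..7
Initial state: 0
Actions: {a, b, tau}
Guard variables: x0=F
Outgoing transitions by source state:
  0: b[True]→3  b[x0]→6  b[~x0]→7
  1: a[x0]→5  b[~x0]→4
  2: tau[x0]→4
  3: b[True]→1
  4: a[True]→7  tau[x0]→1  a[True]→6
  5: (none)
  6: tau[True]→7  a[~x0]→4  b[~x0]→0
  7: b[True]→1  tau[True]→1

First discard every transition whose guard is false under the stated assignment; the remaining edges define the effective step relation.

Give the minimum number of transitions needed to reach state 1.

BFS to 1:
  depth 0: {0}
  depth 1: {3,7}
  depth 2: {1}
first hit 1 at d=2 via b·b

Answer: 2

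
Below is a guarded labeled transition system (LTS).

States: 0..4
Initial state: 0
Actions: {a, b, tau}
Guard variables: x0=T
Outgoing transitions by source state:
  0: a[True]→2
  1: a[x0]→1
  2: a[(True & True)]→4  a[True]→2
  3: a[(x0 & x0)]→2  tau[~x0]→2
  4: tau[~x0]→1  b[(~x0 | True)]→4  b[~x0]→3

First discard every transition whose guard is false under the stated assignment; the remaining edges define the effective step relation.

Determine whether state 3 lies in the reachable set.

Answer: UNREACHABLE

Trace:
After dropping false guards: 6 live edges.
depth 0: {0}
depth 1: {2}  cumulative {0,2}
depth 2: {4}  cumulative {0,2,4}
R = {0,2,4}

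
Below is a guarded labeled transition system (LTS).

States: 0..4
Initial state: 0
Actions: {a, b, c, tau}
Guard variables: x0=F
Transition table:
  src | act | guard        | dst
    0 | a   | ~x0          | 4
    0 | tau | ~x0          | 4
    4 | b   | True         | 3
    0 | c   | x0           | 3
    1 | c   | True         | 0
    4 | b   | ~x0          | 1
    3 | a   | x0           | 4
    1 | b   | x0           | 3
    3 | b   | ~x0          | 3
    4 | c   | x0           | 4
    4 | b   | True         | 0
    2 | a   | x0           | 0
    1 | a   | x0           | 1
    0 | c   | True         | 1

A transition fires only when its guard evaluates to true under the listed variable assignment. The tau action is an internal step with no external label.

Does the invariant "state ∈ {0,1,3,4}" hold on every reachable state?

Inv-set: {0,1,3,4}
Reach set: {0,1,3,4}
  0: safe
  1: safe
  3: safe
  4: safe

Answer: INVARIANT HOLDS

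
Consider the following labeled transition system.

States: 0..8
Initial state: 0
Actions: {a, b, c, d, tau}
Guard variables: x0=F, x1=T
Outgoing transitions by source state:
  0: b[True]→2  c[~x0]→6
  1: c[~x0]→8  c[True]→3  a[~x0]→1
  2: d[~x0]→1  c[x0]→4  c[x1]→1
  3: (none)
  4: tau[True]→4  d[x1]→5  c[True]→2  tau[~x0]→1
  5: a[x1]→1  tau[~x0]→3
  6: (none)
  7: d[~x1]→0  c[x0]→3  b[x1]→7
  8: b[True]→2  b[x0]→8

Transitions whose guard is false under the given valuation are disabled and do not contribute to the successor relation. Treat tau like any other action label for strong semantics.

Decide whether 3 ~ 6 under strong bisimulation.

Answer: BISIMILAR

Analysis:
Compute ~ classes (split until stable):
  round 0: {{0,1,2,3,4,5,6,7,8}}
  round 1: {{0},{1},{2},{3,6},{4},{5},{7,8}}
  round 2: {{0},{1},{2},{3,6},{4},{5},{7},{8}}
stable after 3 split(s): 8 block(s)
3∈{3,6}, 6∈{3,6}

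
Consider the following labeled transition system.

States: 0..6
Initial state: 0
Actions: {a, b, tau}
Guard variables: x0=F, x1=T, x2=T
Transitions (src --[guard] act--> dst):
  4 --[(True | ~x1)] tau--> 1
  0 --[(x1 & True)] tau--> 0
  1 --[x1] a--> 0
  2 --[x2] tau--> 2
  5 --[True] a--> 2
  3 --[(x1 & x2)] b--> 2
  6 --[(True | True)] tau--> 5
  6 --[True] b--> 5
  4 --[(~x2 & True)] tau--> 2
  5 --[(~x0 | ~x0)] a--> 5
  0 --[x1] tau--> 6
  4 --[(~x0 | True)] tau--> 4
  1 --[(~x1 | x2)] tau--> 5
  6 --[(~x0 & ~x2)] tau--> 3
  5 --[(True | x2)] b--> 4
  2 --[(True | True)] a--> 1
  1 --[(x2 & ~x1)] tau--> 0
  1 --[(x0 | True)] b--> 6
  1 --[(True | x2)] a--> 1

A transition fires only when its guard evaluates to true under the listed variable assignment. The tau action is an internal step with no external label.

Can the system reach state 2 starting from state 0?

16 transition(s) survive guard evaluation.
Layer 0: {0}
Layer 1: {6}  total {0,6}
Layer 2: {5}  total {0,5,6}
Layer 3: {2,4}  total {0,2,4,5,6}
Layer 4: {1}  total {0,1,2,4,5,6}
Reachable = {0,1,2,4,5,6}
trace reaching 2: tau·tau·a

Answer: REACHABLE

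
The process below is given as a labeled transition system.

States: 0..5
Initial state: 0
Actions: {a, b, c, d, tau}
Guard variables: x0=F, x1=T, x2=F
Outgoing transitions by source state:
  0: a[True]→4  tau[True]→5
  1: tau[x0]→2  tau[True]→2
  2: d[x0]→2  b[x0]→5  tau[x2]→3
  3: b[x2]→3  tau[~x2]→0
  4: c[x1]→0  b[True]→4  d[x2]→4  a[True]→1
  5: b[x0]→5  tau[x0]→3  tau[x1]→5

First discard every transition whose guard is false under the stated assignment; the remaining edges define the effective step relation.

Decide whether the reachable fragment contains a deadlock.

Reach set: {0,1,2,4,5}
  0: a→4  tau→5  [2 out]
  1: tau→2  [1 out]
  2: ∅  [no exit]
  4: a→1  b→4  c→0  [3 out]
  5: tau→5  [1 out]
Path to 2: a·a·tau

Answer: DEADLOCK at state 2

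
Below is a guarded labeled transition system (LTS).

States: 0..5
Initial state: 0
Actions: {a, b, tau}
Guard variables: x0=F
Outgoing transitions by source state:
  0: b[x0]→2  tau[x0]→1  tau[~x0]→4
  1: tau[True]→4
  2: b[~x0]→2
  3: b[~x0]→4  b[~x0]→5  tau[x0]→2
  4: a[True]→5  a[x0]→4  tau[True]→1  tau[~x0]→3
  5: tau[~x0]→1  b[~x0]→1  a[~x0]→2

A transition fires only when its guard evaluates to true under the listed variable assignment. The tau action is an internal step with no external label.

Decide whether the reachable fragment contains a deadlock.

Answer: DEADLOCK-FREE

Analysis:
R = {0,1,2,3,4,5}
  0: tau→4  [deg 1]
  1: tau→4  [deg 1]
  2: b→2  [deg 1]
  3: b→4  b→5  [deg 2]
  4: a→5  tau→1  tau→3  [deg 3]
  5: a→2  b→1  tau→1  [deg 3]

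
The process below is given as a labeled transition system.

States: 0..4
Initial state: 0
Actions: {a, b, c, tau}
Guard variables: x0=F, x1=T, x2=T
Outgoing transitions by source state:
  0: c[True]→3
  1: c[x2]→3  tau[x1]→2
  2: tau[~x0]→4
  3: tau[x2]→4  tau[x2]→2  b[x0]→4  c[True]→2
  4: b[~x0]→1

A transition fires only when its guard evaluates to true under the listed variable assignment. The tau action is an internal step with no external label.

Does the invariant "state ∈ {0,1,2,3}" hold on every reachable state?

Answer: INVARIANT VIOLATED at state 4

Working:
Allowed set {0,1,2,3}
Reach set: {0,1,2,3,4}
  0: ok
  1: ok
  2: ok
  3: ok
  4: ✗ unsafe
counterexample path to 4: c·tau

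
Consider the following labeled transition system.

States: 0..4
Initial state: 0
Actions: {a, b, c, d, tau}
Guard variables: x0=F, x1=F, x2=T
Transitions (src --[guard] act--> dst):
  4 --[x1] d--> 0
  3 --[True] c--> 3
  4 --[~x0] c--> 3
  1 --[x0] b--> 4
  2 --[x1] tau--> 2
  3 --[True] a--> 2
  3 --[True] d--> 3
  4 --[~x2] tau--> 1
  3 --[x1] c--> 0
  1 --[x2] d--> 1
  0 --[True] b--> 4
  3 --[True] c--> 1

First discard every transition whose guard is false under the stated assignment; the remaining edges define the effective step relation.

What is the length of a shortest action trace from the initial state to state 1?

Breadth-first toward 1:
  Layer 0: {0}
  Layer 1: {4}
  Layer 2: {3}
  Layer 3: {1,2}
depth(1)=3, e.g. b·c·c

Answer: 3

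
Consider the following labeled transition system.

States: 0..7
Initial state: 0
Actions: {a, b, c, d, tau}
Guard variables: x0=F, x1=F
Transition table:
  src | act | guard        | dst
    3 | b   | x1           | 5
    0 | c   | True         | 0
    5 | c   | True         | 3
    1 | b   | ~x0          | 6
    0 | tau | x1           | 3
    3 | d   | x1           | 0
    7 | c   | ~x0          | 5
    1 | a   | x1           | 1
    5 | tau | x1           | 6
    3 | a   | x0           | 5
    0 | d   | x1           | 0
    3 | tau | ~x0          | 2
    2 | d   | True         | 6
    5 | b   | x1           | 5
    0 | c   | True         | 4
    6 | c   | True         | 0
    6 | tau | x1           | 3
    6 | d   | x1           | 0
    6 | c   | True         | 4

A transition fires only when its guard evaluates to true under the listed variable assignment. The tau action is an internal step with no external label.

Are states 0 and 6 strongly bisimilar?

Answer: BISIMILAR

Trace:
Refine partition for ~:
  P[0] = {{0,1,2,3,4,5,6,7}}
  P[1] = {{0,5,6,7},{1},{2},{3},{4}}
  P[2] = {{0,6},{1},{2},{3},{4},{5},{7}}
7 equivalence class(es) (converged in 3)
class of 0: {0,6}; class of 6: {0,6}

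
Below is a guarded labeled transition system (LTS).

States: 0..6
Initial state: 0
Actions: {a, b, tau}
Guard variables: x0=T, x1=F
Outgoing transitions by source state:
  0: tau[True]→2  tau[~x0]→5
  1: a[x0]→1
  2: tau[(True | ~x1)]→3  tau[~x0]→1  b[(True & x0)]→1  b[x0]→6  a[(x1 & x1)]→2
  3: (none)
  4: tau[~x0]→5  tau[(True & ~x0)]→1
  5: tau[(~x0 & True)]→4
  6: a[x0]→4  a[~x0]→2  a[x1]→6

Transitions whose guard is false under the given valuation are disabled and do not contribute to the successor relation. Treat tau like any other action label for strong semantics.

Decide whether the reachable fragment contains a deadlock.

Reachable = {0,1,2,3,4,6}
  0: tau→2  [deg 1]
  1: a→1  [deg 1]
  2: b→1  b→6  tau→3  [deg 3]
  3: ∅  [deadlock]
  4: ∅  [deadlock]
  6: a→4  [deg 1]
Path to 3: tau·tau

Answer: DEADLOCK at state 3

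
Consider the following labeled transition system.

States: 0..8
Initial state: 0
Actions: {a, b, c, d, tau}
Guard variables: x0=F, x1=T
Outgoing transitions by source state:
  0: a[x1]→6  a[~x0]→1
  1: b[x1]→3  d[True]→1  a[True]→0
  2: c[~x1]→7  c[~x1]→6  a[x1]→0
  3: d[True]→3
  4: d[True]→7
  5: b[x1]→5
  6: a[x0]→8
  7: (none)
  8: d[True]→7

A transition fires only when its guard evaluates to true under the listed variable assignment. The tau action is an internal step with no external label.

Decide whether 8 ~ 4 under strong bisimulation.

Bisimulation quotient by refinement:
  P[0] = {{0,1,2,3,4,5,6,7,8}}
  P[1] = {{0,2},{1},{3,4,8},{5},{6,7}}
  P[2] = {{0},{1},{2},{3},{4,8},{5},{6,7}}
7 equivalence class(es) (converged in 3)
class of 8: {4,8}; class of 4: {4,8}

Answer: BISIMILAR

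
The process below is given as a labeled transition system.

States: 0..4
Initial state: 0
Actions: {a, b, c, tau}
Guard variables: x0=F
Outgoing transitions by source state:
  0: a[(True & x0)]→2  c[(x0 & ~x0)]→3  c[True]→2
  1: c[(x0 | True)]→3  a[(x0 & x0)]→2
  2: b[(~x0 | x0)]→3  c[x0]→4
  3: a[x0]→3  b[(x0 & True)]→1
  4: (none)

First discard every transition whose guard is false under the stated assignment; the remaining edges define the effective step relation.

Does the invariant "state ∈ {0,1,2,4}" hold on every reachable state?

Answer: INVARIANT VIOLATED at state 3

Analysis:
Safe = {0,1,2,4}
Reach set: {0,2,3}
  0: ✓
  2: ✓
  3: VIOLATES
witness against invariant: c·b → 3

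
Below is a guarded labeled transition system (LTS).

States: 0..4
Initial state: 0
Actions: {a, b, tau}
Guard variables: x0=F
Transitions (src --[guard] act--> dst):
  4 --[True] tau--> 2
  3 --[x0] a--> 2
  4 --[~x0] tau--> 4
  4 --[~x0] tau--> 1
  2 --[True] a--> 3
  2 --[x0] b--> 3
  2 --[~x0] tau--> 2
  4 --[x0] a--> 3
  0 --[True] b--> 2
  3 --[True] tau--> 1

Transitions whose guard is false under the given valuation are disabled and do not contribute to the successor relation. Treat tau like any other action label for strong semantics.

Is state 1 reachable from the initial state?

Answer: REACHABLE

Trace:
7 transition(s) survive guard evaluation.
L0 = {0}
L1 = {2}  now seen {0,2}
L2 = {3}  now seen {0,2,3}
L3 = {1}  now seen {0,1,2,3}
Reachable = {0,1,2,3}
Path to 1: b·a·tau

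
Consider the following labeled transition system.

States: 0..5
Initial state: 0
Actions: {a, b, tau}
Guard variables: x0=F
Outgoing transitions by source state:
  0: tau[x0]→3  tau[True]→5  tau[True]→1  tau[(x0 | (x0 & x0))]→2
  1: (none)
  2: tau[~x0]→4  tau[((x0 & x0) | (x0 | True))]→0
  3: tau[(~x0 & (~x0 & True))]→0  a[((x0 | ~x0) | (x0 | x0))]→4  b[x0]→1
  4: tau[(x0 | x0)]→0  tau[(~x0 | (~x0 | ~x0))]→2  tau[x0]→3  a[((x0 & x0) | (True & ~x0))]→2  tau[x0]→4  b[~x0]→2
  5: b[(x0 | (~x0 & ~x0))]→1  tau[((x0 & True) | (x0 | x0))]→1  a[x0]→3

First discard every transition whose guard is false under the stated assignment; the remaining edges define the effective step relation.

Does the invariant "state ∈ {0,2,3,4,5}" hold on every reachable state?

Answer: INVARIANT VIOLATED at state 1

Working:
Allowed set {0,2,3,4,5}
Reach set: {0,1,5}
  0: ✓
  1: outside
  5: ✓
counterexample path to 1: tau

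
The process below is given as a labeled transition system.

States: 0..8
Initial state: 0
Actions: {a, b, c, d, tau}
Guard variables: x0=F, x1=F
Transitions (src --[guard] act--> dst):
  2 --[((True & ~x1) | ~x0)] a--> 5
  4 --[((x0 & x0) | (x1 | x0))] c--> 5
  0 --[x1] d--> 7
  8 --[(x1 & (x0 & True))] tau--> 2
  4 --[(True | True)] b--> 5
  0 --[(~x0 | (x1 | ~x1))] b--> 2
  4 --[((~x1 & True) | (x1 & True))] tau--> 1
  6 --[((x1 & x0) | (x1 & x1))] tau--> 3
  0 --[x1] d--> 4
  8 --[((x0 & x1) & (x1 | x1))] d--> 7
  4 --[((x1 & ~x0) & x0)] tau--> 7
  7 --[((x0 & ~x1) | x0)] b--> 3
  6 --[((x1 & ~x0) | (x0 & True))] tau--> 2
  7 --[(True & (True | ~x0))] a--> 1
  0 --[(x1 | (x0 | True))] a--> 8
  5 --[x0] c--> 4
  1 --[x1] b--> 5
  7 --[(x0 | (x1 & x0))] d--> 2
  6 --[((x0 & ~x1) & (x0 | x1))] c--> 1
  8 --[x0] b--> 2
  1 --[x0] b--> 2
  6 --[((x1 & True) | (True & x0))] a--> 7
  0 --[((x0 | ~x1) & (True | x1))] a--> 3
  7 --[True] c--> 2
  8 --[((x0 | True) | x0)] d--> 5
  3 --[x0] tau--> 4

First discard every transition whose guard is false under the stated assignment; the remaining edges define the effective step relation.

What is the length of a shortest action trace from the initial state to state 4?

Answer: UNREACHABLE

Analysis:
BFS to 4:
  Layer 0: {0}
  Layer 1: {2,3,8}
  Layer 2: {5}
4 never appears.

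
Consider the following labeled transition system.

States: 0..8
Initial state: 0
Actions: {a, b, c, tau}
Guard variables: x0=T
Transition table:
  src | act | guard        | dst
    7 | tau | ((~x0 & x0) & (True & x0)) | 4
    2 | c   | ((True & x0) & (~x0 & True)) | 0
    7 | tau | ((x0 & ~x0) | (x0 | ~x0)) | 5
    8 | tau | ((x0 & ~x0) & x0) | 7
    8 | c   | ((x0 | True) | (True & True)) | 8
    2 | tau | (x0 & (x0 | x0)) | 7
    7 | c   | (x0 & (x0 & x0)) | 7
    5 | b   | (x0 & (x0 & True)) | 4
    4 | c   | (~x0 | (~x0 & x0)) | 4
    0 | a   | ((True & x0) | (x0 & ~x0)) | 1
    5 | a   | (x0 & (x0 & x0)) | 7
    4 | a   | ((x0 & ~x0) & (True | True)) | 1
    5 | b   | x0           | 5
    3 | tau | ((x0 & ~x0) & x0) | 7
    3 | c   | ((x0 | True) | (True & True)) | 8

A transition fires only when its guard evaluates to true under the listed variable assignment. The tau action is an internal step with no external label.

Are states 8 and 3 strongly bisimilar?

Compute ~ classes (split until stable):
  P[0] = {{0,1,2,3,4,5,6,7,8}}
  P[1] = {{0},{1,4,6},{2},{3,8},{5},{7}}
stable after 2 split(s): 6 block(s)
class of 8: {3,8}; class of 3: {3,8}

Answer: BISIMILAR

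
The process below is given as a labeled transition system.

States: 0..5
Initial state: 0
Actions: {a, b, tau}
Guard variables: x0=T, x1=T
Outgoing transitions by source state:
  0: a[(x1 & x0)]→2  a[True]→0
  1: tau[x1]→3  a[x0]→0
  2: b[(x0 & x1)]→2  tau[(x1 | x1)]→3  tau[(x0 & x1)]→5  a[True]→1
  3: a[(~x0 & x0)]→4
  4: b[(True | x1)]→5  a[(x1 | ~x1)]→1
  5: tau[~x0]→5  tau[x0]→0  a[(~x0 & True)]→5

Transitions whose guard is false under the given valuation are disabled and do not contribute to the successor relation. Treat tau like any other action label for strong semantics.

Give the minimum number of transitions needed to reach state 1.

Layered search for 1:
  Layer 0: {0}
  Layer 1: {2}
  Layer 2: {1,3,5}
first hit 1 at d=2 via a·a

Answer: 2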